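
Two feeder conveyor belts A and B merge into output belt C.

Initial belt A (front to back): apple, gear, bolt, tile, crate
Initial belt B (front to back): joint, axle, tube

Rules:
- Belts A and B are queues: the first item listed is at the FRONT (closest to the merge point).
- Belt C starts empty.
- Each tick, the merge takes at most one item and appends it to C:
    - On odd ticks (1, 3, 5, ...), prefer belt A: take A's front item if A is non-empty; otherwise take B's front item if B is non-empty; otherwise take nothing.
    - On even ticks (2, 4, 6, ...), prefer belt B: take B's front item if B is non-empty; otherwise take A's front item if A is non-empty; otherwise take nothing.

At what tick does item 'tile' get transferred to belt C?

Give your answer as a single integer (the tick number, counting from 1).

Answer: 7

Derivation:
Tick 1: prefer A, take apple from A; A=[gear,bolt,tile,crate] B=[joint,axle,tube] C=[apple]
Tick 2: prefer B, take joint from B; A=[gear,bolt,tile,crate] B=[axle,tube] C=[apple,joint]
Tick 3: prefer A, take gear from A; A=[bolt,tile,crate] B=[axle,tube] C=[apple,joint,gear]
Tick 4: prefer B, take axle from B; A=[bolt,tile,crate] B=[tube] C=[apple,joint,gear,axle]
Tick 5: prefer A, take bolt from A; A=[tile,crate] B=[tube] C=[apple,joint,gear,axle,bolt]
Tick 6: prefer B, take tube from B; A=[tile,crate] B=[-] C=[apple,joint,gear,axle,bolt,tube]
Tick 7: prefer A, take tile from A; A=[crate] B=[-] C=[apple,joint,gear,axle,bolt,tube,tile]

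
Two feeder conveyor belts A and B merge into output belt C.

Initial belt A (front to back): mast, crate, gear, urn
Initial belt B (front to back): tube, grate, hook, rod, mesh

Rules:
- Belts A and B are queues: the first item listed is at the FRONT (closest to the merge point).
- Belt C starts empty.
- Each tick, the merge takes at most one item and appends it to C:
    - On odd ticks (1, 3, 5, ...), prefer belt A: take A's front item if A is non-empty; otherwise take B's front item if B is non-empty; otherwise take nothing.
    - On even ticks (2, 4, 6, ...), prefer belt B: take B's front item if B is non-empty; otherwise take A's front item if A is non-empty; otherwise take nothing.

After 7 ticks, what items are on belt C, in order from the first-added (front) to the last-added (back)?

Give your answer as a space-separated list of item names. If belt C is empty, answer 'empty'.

Answer: mast tube crate grate gear hook urn

Derivation:
Tick 1: prefer A, take mast from A; A=[crate,gear,urn] B=[tube,grate,hook,rod,mesh] C=[mast]
Tick 2: prefer B, take tube from B; A=[crate,gear,urn] B=[grate,hook,rod,mesh] C=[mast,tube]
Tick 3: prefer A, take crate from A; A=[gear,urn] B=[grate,hook,rod,mesh] C=[mast,tube,crate]
Tick 4: prefer B, take grate from B; A=[gear,urn] B=[hook,rod,mesh] C=[mast,tube,crate,grate]
Tick 5: prefer A, take gear from A; A=[urn] B=[hook,rod,mesh] C=[mast,tube,crate,grate,gear]
Tick 6: prefer B, take hook from B; A=[urn] B=[rod,mesh] C=[mast,tube,crate,grate,gear,hook]
Tick 7: prefer A, take urn from A; A=[-] B=[rod,mesh] C=[mast,tube,crate,grate,gear,hook,urn]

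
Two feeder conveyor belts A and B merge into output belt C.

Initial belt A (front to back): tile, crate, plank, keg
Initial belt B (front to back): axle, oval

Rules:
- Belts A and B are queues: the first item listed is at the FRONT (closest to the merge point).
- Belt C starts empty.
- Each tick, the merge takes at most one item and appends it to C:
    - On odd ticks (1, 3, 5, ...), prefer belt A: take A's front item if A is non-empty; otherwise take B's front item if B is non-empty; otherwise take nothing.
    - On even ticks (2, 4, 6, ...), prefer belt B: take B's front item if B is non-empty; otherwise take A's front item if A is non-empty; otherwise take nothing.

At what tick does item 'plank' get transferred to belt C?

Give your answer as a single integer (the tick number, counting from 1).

Tick 1: prefer A, take tile from A; A=[crate,plank,keg] B=[axle,oval] C=[tile]
Tick 2: prefer B, take axle from B; A=[crate,plank,keg] B=[oval] C=[tile,axle]
Tick 3: prefer A, take crate from A; A=[plank,keg] B=[oval] C=[tile,axle,crate]
Tick 4: prefer B, take oval from B; A=[plank,keg] B=[-] C=[tile,axle,crate,oval]
Tick 5: prefer A, take plank from A; A=[keg] B=[-] C=[tile,axle,crate,oval,plank]

Answer: 5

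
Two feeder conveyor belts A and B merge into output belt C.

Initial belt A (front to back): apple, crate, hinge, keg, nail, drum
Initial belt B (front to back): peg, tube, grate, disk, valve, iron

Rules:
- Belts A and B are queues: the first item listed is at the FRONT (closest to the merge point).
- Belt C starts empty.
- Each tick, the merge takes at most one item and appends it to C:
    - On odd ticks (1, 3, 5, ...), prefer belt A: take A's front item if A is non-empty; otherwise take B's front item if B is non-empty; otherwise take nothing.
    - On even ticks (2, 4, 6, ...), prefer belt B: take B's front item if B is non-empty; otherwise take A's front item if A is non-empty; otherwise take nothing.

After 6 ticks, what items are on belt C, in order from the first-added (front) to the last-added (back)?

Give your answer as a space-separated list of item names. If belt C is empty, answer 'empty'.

Answer: apple peg crate tube hinge grate

Derivation:
Tick 1: prefer A, take apple from A; A=[crate,hinge,keg,nail,drum] B=[peg,tube,grate,disk,valve,iron] C=[apple]
Tick 2: prefer B, take peg from B; A=[crate,hinge,keg,nail,drum] B=[tube,grate,disk,valve,iron] C=[apple,peg]
Tick 3: prefer A, take crate from A; A=[hinge,keg,nail,drum] B=[tube,grate,disk,valve,iron] C=[apple,peg,crate]
Tick 4: prefer B, take tube from B; A=[hinge,keg,nail,drum] B=[grate,disk,valve,iron] C=[apple,peg,crate,tube]
Tick 5: prefer A, take hinge from A; A=[keg,nail,drum] B=[grate,disk,valve,iron] C=[apple,peg,crate,tube,hinge]
Tick 6: prefer B, take grate from B; A=[keg,nail,drum] B=[disk,valve,iron] C=[apple,peg,crate,tube,hinge,grate]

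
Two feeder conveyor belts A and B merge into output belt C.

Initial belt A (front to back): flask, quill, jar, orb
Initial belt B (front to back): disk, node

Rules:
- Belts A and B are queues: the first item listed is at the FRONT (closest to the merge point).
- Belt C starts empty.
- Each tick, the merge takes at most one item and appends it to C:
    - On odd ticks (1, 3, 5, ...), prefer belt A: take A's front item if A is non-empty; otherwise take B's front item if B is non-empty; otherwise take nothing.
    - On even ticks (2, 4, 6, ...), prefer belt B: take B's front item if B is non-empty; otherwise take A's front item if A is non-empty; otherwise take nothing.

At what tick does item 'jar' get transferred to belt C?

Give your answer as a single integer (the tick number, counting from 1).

Answer: 5

Derivation:
Tick 1: prefer A, take flask from A; A=[quill,jar,orb] B=[disk,node] C=[flask]
Tick 2: prefer B, take disk from B; A=[quill,jar,orb] B=[node] C=[flask,disk]
Tick 3: prefer A, take quill from A; A=[jar,orb] B=[node] C=[flask,disk,quill]
Tick 4: prefer B, take node from B; A=[jar,orb] B=[-] C=[flask,disk,quill,node]
Tick 5: prefer A, take jar from A; A=[orb] B=[-] C=[flask,disk,quill,node,jar]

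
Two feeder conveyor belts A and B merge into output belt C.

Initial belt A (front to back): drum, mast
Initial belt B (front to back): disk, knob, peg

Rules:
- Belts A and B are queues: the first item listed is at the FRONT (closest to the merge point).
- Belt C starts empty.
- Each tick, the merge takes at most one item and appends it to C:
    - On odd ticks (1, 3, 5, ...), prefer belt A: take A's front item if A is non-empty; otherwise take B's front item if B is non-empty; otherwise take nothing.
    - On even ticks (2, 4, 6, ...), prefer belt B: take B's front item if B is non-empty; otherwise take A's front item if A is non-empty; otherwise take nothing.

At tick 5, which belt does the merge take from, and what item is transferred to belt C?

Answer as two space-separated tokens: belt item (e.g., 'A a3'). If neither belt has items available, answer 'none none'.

Answer: B peg

Derivation:
Tick 1: prefer A, take drum from A; A=[mast] B=[disk,knob,peg] C=[drum]
Tick 2: prefer B, take disk from B; A=[mast] B=[knob,peg] C=[drum,disk]
Tick 3: prefer A, take mast from A; A=[-] B=[knob,peg] C=[drum,disk,mast]
Tick 4: prefer B, take knob from B; A=[-] B=[peg] C=[drum,disk,mast,knob]
Tick 5: prefer A, take peg from B; A=[-] B=[-] C=[drum,disk,mast,knob,peg]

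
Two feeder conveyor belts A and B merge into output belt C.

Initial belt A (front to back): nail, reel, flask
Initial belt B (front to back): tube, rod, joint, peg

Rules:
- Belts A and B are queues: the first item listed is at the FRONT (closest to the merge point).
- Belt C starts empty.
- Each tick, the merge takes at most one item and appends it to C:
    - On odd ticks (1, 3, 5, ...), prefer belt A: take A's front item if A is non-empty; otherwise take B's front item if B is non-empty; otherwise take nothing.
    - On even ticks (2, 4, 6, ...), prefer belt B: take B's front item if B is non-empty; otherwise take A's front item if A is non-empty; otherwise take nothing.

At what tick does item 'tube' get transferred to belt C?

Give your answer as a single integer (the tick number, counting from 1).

Tick 1: prefer A, take nail from A; A=[reel,flask] B=[tube,rod,joint,peg] C=[nail]
Tick 2: prefer B, take tube from B; A=[reel,flask] B=[rod,joint,peg] C=[nail,tube]

Answer: 2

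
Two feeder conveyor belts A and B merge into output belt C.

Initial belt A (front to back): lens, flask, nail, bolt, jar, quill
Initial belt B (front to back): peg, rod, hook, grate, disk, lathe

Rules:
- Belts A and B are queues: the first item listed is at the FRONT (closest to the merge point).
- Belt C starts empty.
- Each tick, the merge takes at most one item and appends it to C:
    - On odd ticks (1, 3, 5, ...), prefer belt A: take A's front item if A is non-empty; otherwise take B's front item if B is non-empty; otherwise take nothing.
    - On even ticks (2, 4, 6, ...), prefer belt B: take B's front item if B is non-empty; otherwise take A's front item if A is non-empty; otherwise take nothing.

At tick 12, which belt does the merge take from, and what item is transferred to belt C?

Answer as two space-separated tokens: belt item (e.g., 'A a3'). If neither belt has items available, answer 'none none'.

Answer: B lathe

Derivation:
Tick 1: prefer A, take lens from A; A=[flask,nail,bolt,jar,quill] B=[peg,rod,hook,grate,disk,lathe] C=[lens]
Tick 2: prefer B, take peg from B; A=[flask,nail,bolt,jar,quill] B=[rod,hook,grate,disk,lathe] C=[lens,peg]
Tick 3: prefer A, take flask from A; A=[nail,bolt,jar,quill] B=[rod,hook,grate,disk,lathe] C=[lens,peg,flask]
Tick 4: prefer B, take rod from B; A=[nail,bolt,jar,quill] B=[hook,grate,disk,lathe] C=[lens,peg,flask,rod]
Tick 5: prefer A, take nail from A; A=[bolt,jar,quill] B=[hook,grate,disk,lathe] C=[lens,peg,flask,rod,nail]
Tick 6: prefer B, take hook from B; A=[bolt,jar,quill] B=[grate,disk,lathe] C=[lens,peg,flask,rod,nail,hook]
Tick 7: prefer A, take bolt from A; A=[jar,quill] B=[grate,disk,lathe] C=[lens,peg,flask,rod,nail,hook,bolt]
Tick 8: prefer B, take grate from B; A=[jar,quill] B=[disk,lathe] C=[lens,peg,flask,rod,nail,hook,bolt,grate]
Tick 9: prefer A, take jar from A; A=[quill] B=[disk,lathe] C=[lens,peg,flask,rod,nail,hook,bolt,grate,jar]
Tick 10: prefer B, take disk from B; A=[quill] B=[lathe] C=[lens,peg,flask,rod,nail,hook,bolt,grate,jar,disk]
Tick 11: prefer A, take quill from A; A=[-] B=[lathe] C=[lens,peg,flask,rod,nail,hook,bolt,grate,jar,disk,quill]
Tick 12: prefer B, take lathe from B; A=[-] B=[-] C=[lens,peg,flask,rod,nail,hook,bolt,grate,jar,disk,quill,lathe]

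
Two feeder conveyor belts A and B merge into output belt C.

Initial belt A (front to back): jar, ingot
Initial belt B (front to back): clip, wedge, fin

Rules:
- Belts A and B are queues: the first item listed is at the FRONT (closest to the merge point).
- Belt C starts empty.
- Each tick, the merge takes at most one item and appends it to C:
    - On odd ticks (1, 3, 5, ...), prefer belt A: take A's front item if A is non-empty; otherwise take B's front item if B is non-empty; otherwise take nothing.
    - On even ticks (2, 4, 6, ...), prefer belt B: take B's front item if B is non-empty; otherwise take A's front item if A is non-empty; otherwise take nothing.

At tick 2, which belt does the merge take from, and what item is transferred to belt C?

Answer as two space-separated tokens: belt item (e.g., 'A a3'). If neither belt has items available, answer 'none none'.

Tick 1: prefer A, take jar from A; A=[ingot] B=[clip,wedge,fin] C=[jar]
Tick 2: prefer B, take clip from B; A=[ingot] B=[wedge,fin] C=[jar,clip]

Answer: B clip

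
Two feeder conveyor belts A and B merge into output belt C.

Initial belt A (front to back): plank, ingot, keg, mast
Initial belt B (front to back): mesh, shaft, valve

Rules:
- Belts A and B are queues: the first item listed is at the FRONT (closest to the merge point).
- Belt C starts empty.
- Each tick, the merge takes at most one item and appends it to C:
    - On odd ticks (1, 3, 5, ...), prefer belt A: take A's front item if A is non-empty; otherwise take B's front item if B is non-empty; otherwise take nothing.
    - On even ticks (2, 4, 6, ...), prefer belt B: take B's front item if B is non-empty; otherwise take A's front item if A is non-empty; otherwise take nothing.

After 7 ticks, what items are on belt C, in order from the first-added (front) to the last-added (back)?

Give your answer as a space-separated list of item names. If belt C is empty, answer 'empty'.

Answer: plank mesh ingot shaft keg valve mast

Derivation:
Tick 1: prefer A, take plank from A; A=[ingot,keg,mast] B=[mesh,shaft,valve] C=[plank]
Tick 2: prefer B, take mesh from B; A=[ingot,keg,mast] B=[shaft,valve] C=[plank,mesh]
Tick 3: prefer A, take ingot from A; A=[keg,mast] B=[shaft,valve] C=[plank,mesh,ingot]
Tick 4: prefer B, take shaft from B; A=[keg,mast] B=[valve] C=[plank,mesh,ingot,shaft]
Tick 5: prefer A, take keg from A; A=[mast] B=[valve] C=[plank,mesh,ingot,shaft,keg]
Tick 6: prefer B, take valve from B; A=[mast] B=[-] C=[plank,mesh,ingot,shaft,keg,valve]
Tick 7: prefer A, take mast from A; A=[-] B=[-] C=[plank,mesh,ingot,shaft,keg,valve,mast]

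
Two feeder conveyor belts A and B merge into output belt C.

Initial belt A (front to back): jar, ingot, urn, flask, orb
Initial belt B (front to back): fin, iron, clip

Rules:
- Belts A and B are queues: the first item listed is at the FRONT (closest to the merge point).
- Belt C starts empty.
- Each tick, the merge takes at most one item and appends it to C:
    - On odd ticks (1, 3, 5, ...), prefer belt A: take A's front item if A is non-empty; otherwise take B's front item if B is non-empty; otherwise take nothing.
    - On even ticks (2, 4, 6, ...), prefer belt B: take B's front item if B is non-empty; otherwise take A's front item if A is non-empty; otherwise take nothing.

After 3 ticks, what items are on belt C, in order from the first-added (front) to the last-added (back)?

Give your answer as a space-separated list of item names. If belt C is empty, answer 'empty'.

Answer: jar fin ingot

Derivation:
Tick 1: prefer A, take jar from A; A=[ingot,urn,flask,orb] B=[fin,iron,clip] C=[jar]
Tick 2: prefer B, take fin from B; A=[ingot,urn,flask,orb] B=[iron,clip] C=[jar,fin]
Tick 3: prefer A, take ingot from A; A=[urn,flask,orb] B=[iron,clip] C=[jar,fin,ingot]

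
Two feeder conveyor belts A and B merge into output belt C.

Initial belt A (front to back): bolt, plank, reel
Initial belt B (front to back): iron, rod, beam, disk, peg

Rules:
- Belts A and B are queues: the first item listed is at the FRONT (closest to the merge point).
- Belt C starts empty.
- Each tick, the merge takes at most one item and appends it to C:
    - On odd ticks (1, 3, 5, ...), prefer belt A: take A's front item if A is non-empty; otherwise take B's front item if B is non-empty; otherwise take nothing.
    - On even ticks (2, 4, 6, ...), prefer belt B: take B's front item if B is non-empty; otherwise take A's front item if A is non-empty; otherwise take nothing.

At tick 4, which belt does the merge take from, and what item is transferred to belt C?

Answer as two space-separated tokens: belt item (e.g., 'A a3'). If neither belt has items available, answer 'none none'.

Answer: B rod

Derivation:
Tick 1: prefer A, take bolt from A; A=[plank,reel] B=[iron,rod,beam,disk,peg] C=[bolt]
Tick 2: prefer B, take iron from B; A=[plank,reel] B=[rod,beam,disk,peg] C=[bolt,iron]
Tick 3: prefer A, take plank from A; A=[reel] B=[rod,beam,disk,peg] C=[bolt,iron,plank]
Tick 4: prefer B, take rod from B; A=[reel] B=[beam,disk,peg] C=[bolt,iron,plank,rod]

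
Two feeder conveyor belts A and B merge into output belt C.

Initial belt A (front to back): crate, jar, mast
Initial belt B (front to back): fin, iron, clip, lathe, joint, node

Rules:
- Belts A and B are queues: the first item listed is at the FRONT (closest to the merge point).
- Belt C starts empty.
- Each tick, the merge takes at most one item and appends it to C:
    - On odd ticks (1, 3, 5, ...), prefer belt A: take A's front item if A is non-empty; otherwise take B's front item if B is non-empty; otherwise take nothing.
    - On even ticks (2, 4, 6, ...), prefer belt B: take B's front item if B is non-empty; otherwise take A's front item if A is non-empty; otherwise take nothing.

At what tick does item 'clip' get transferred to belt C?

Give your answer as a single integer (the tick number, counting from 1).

Answer: 6

Derivation:
Tick 1: prefer A, take crate from A; A=[jar,mast] B=[fin,iron,clip,lathe,joint,node] C=[crate]
Tick 2: prefer B, take fin from B; A=[jar,mast] B=[iron,clip,lathe,joint,node] C=[crate,fin]
Tick 3: prefer A, take jar from A; A=[mast] B=[iron,clip,lathe,joint,node] C=[crate,fin,jar]
Tick 4: prefer B, take iron from B; A=[mast] B=[clip,lathe,joint,node] C=[crate,fin,jar,iron]
Tick 5: prefer A, take mast from A; A=[-] B=[clip,lathe,joint,node] C=[crate,fin,jar,iron,mast]
Tick 6: prefer B, take clip from B; A=[-] B=[lathe,joint,node] C=[crate,fin,jar,iron,mast,clip]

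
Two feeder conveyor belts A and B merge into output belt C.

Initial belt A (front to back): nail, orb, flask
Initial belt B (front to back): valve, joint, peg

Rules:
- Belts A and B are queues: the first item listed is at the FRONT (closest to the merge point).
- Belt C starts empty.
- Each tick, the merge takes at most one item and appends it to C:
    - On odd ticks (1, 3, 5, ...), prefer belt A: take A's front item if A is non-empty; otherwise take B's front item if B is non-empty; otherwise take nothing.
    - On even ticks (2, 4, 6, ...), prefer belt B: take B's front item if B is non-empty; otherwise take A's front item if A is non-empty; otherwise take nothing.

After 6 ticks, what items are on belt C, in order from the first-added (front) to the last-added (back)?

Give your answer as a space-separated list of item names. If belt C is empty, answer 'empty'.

Answer: nail valve orb joint flask peg

Derivation:
Tick 1: prefer A, take nail from A; A=[orb,flask] B=[valve,joint,peg] C=[nail]
Tick 2: prefer B, take valve from B; A=[orb,flask] B=[joint,peg] C=[nail,valve]
Tick 3: prefer A, take orb from A; A=[flask] B=[joint,peg] C=[nail,valve,orb]
Tick 4: prefer B, take joint from B; A=[flask] B=[peg] C=[nail,valve,orb,joint]
Tick 5: prefer A, take flask from A; A=[-] B=[peg] C=[nail,valve,orb,joint,flask]
Tick 6: prefer B, take peg from B; A=[-] B=[-] C=[nail,valve,orb,joint,flask,peg]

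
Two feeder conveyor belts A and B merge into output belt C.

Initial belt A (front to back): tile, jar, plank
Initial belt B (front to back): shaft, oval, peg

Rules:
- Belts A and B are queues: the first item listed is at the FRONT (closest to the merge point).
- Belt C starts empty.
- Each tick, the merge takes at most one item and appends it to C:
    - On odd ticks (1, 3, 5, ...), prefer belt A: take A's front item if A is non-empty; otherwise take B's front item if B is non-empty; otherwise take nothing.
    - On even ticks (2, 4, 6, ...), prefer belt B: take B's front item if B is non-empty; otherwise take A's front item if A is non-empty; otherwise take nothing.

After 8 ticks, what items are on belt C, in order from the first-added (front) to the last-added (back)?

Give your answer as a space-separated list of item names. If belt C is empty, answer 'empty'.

Answer: tile shaft jar oval plank peg

Derivation:
Tick 1: prefer A, take tile from A; A=[jar,plank] B=[shaft,oval,peg] C=[tile]
Tick 2: prefer B, take shaft from B; A=[jar,plank] B=[oval,peg] C=[tile,shaft]
Tick 3: prefer A, take jar from A; A=[plank] B=[oval,peg] C=[tile,shaft,jar]
Tick 4: prefer B, take oval from B; A=[plank] B=[peg] C=[tile,shaft,jar,oval]
Tick 5: prefer A, take plank from A; A=[-] B=[peg] C=[tile,shaft,jar,oval,plank]
Tick 6: prefer B, take peg from B; A=[-] B=[-] C=[tile,shaft,jar,oval,plank,peg]
Tick 7: prefer A, both empty, nothing taken; A=[-] B=[-] C=[tile,shaft,jar,oval,plank,peg]
Tick 8: prefer B, both empty, nothing taken; A=[-] B=[-] C=[tile,shaft,jar,oval,plank,peg]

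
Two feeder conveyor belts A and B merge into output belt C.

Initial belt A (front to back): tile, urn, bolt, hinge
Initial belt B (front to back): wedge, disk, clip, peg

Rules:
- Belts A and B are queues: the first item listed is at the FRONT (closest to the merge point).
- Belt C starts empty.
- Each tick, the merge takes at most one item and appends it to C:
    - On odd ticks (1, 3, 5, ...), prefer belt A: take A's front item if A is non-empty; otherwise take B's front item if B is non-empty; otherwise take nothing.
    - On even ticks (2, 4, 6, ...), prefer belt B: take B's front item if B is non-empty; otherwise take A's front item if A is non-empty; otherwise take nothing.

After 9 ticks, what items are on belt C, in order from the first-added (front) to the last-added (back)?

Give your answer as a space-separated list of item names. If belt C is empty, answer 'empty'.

Tick 1: prefer A, take tile from A; A=[urn,bolt,hinge] B=[wedge,disk,clip,peg] C=[tile]
Tick 2: prefer B, take wedge from B; A=[urn,bolt,hinge] B=[disk,clip,peg] C=[tile,wedge]
Tick 3: prefer A, take urn from A; A=[bolt,hinge] B=[disk,clip,peg] C=[tile,wedge,urn]
Tick 4: prefer B, take disk from B; A=[bolt,hinge] B=[clip,peg] C=[tile,wedge,urn,disk]
Tick 5: prefer A, take bolt from A; A=[hinge] B=[clip,peg] C=[tile,wedge,urn,disk,bolt]
Tick 6: prefer B, take clip from B; A=[hinge] B=[peg] C=[tile,wedge,urn,disk,bolt,clip]
Tick 7: prefer A, take hinge from A; A=[-] B=[peg] C=[tile,wedge,urn,disk,bolt,clip,hinge]
Tick 8: prefer B, take peg from B; A=[-] B=[-] C=[tile,wedge,urn,disk,bolt,clip,hinge,peg]
Tick 9: prefer A, both empty, nothing taken; A=[-] B=[-] C=[tile,wedge,urn,disk,bolt,clip,hinge,peg]

Answer: tile wedge urn disk bolt clip hinge peg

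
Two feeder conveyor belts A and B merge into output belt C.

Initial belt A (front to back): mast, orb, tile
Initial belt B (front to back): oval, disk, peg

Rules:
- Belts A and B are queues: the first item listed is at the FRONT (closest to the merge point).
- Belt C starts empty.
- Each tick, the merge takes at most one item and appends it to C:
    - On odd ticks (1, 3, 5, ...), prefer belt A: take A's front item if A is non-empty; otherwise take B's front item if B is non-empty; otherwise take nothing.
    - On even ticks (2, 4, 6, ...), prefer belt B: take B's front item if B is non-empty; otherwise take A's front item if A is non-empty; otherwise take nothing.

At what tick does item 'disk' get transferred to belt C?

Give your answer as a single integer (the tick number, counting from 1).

Answer: 4

Derivation:
Tick 1: prefer A, take mast from A; A=[orb,tile] B=[oval,disk,peg] C=[mast]
Tick 2: prefer B, take oval from B; A=[orb,tile] B=[disk,peg] C=[mast,oval]
Tick 3: prefer A, take orb from A; A=[tile] B=[disk,peg] C=[mast,oval,orb]
Tick 4: prefer B, take disk from B; A=[tile] B=[peg] C=[mast,oval,orb,disk]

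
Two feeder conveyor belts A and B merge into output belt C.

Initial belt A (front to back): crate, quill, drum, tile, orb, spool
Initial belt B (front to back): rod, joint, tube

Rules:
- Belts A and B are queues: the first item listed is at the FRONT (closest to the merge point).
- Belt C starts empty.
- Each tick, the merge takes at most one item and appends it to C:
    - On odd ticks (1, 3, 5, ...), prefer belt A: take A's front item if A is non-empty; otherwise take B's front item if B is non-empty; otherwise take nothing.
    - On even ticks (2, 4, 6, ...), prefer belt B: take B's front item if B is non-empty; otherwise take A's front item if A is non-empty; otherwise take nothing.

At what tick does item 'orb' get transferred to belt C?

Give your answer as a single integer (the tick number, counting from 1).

Tick 1: prefer A, take crate from A; A=[quill,drum,tile,orb,spool] B=[rod,joint,tube] C=[crate]
Tick 2: prefer B, take rod from B; A=[quill,drum,tile,orb,spool] B=[joint,tube] C=[crate,rod]
Tick 3: prefer A, take quill from A; A=[drum,tile,orb,spool] B=[joint,tube] C=[crate,rod,quill]
Tick 4: prefer B, take joint from B; A=[drum,tile,orb,spool] B=[tube] C=[crate,rod,quill,joint]
Tick 5: prefer A, take drum from A; A=[tile,orb,spool] B=[tube] C=[crate,rod,quill,joint,drum]
Tick 6: prefer B, take tube from B; A=[tile,orb,spool] B=[-] C=[crate,rod,quill,joint,drum,tube]
Tick 7: prefer A, take tile from A; A=[orb,spool] B=[-] C=[crate,rod,quill,joint,drum,tube,tile]
Tick 8: prefer B, take orb from A; A=[spool] B=[-] C=[crate,rod,quill,joint,drum,tube,tile,orb]

Answer: 8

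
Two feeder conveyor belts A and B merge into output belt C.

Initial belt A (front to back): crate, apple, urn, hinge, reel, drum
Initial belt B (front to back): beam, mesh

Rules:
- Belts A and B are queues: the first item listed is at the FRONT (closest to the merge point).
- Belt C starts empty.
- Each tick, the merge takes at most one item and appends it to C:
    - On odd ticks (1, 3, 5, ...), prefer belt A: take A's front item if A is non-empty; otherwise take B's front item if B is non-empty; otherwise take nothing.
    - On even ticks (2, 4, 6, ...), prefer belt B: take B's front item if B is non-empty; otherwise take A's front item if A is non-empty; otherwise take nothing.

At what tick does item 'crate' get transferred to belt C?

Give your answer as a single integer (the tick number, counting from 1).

Tick 1: prefer A, take crate from A; A=[apple,urn,hinge,reel,drum] B=[beam,mesh] C=[crate]

Answer: 1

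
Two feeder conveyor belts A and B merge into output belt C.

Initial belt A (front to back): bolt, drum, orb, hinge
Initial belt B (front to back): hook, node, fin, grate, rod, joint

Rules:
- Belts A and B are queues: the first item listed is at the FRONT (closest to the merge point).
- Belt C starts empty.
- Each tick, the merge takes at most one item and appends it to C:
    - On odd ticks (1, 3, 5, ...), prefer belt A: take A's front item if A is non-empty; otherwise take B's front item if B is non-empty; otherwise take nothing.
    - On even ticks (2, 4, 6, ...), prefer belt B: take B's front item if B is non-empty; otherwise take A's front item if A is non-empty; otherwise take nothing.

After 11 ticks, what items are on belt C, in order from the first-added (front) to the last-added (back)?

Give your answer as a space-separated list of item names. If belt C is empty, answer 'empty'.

Tick 1: prefer A, take bolt from A; A=[drum,orb,hinge] B=[hook,node,fin,grate,rod,joint] C=[bolt]
Tick 2: prefer B, take hook from B; A=[drum,orb,hinge] B=[node,fin,grate,rod,joint] C=[bolt,hook]
Tick 3: prefer A, take drum from A; A=[orb,hinge] B=[node,fin,grate,rod,joint] C=[bolt,hook,drum]
Tick 4: prefer B, take node from B; A=[orb,hinge] B=[fin,grate,rod,joint] C=[bolt,hook,drum,node]
Tick 5: prefer A, take orb from A; A=[hinge] B=[fin,grate,rod,joint] C=[bolt,hook,drum,node,orb]
Tick 6: prefer B, take fin from B; A=[hinge] B=[grate,rod,joint] C=[bolt,hook,drum,node,orb,fin]
Tick 7: prefer A, take hinge from A; A=[-] B=[grate,rod,joint] C=[bolt,hook,drum,node,orb,fin,hinge]
Tick 8: prefer B, take grate from B; A=[-] B=[rod,joint] C=[bolt,hook,drum,node,orb,fin,hinge,grate]
Tick 9: prefer A, take rod from B; A=[-] B=[joint] C=[bolt,hook,drum,node,orb,fin,hinge,grate,rod]
Tick 10: prefer B, take joint from B; A=[-] B=[-] C=[bolt,hook,drum,node,orb,fin,hinge,grate,rod,joint]
Tick 11: prefer A, both empty, nothing taken; A=[-] B=[-] C=[bolt,hook,drum,node,orb,fin,hinge,grate,rod,joint]

Answer: bolt hook drum node orb fin hinge grate rod joint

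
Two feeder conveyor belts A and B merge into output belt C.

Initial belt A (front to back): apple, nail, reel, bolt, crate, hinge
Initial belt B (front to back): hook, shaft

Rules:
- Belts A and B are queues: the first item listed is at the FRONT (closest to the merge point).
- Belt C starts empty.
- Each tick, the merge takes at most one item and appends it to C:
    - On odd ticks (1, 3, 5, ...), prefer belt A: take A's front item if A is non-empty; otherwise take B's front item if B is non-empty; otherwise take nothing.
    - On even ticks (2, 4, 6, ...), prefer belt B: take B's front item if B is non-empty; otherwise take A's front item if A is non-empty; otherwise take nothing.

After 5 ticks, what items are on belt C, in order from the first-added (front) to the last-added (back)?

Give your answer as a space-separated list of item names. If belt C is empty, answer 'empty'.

Tick 1: prefer A, take apple from A; A=[nail,reel,bolt,crate,hinge] B=[hook,shaft] C=[apple]
Tick 2: prefer B, take hook from B; A=[nail,reel,bolt,crate,hinge] B=[shaft] C=[apple,hook]
Tick 3: prefer A, take nail from A; A=[reel,bolt,crate,hinge] B=[shaft] C=[apple,hook,nail]
Tick 4: prefer B, take shaft from B; A=[reel,bolt,crate,hinge] B=[-] C=[apple,hook,nail,shaft]
Tick 5: prefer A, take reel from A; A=[bolt,crate,hinge] B=[-] C=[apple,hook,nail,shaft,reel]

Answer: apple hook nail shaft reel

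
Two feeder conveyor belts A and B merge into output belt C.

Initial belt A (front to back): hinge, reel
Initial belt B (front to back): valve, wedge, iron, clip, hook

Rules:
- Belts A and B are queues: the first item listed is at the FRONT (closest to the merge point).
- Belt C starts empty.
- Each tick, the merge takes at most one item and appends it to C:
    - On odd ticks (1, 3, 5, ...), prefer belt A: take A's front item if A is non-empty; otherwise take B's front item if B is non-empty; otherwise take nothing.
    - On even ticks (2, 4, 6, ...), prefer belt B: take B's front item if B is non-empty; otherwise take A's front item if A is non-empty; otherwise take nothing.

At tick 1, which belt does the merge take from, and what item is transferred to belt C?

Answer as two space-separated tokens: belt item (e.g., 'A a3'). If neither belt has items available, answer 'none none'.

Tick 1: prefer A, take hinge from A; A=[reel] B=[valve,wedge,iron,clip,hook] C=[hinge]

Answer: A hinge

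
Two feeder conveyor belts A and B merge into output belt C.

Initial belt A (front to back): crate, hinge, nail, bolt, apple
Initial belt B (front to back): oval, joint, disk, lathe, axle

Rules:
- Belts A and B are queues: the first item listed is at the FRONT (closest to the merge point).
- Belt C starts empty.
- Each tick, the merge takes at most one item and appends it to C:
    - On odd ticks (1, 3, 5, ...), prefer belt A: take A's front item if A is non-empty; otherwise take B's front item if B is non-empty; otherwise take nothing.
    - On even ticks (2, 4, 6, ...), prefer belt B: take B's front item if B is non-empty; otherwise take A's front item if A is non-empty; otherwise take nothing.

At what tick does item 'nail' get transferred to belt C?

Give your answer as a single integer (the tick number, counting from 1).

Tick 1: prefer A, take crate from A; A=[hinge,nail,bolt,apple] B=[oval,joint,disk,lathe,axle] C=[crate]
Tick 2: prefer B, take oval from B; A=[hinge,nail,bolt,apple] B=[joint,disk,lathe,axle] C=[crate,oval]
Tick 3: prefer A, take hinge from A; A=[nail,bolt,apple] B=[joint,disk,lathe,axle] C=[crate,oval,hinge]
Tick 4: prefer B, take joint from B; A=[nail,bolt,apple] B=[disk,lathe,axle] C=[crate,oval,hinge,joint]
Tick 5: prefer A, take nail from A; A=[bolt,apple] B=[disk,lathe,axle] C=[crate,oval,hinge,joint,nail]

Answer: 5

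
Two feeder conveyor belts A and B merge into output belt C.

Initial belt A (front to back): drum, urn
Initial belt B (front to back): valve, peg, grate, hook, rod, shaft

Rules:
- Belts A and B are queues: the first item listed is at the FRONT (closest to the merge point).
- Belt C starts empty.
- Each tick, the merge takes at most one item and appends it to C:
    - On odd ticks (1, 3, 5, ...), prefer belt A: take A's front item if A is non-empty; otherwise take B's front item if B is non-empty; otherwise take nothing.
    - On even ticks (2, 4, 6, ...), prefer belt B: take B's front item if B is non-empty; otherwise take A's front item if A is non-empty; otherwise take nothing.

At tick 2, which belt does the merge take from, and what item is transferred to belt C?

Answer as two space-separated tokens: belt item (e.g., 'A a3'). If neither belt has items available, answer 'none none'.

Tick 1: prefer A, take drum from A; A=[urn] B=[valve,peg,grate,hook,rod,shaft] C=[drum]
Tick 2: prefer B, take valve from B; A=[urn] B=[peg,grate,hook,rod,shaft] C=[drum,valve]

Answer: B valve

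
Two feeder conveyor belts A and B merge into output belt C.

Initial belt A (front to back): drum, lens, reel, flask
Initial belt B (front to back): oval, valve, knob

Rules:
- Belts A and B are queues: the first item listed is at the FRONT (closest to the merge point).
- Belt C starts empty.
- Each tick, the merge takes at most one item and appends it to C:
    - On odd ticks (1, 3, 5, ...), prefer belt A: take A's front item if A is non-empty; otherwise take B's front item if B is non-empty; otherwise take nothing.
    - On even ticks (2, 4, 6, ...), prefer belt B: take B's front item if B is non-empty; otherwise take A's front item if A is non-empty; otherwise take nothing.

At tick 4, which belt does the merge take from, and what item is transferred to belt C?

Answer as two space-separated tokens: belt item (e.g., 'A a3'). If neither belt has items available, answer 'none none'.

Tick 1: prefer A, take drum from A; A=[lens,reel,flask] B=[oval,valve,knob] C=[drum]
Tick 2: prefer B, take oval from B; A=[lens,reel,flask] B=[valve,knob] C=[drum,oval]
Tick 3: prefer A, take lens from A; A=[reel,flask] B=[valve,knob] C=[drum,oval,lens]
Tick 4: prefer B, take valve from B; A=[reel,flask] B=[knob] C=[drum,oval,lens,valve]

Answer: B valve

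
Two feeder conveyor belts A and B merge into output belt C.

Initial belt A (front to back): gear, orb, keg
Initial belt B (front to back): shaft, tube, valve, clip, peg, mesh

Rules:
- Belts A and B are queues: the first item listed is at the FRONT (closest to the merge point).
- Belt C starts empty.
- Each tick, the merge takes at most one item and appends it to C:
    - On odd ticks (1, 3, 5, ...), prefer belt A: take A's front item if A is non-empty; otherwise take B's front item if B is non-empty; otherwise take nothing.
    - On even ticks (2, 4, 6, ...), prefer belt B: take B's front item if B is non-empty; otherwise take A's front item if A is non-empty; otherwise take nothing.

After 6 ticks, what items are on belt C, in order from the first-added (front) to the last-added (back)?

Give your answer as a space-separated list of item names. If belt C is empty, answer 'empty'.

Answer: gear shaft orb tube keg valve

Derivation:
Tick 1: prefer A, take gear from A; A=[orb,keg] B=[shaft,tube,valve,clip,peg,mesh] C=[gear]
Tick 2: prefer B, take shaft from B; A=[orb,keg] B=[tube,valve,clip,peg,mesh] C=[gear,shaft]
Tick 3: prefer A, take orb from A; A=[keg] B=[tube,valve,clip,peg,mesh] C=[gear,shaft,orb]
Tick 4: prefer B, take tube from B; A=[keg] B=[valve,clip,peg,mesh] C=[gear,shaft,orb,tube]
Tick 5: prefer A, take keg from A; A=[-] B=[valve,clip,peg,mesh] C=[gear,shaft,orb,tube,keg]
Tick 6: prefer B, take valve from B; A=[-] B=[clip,peg,mesh] C=[gear,shaft,orb,tube,keg,valve]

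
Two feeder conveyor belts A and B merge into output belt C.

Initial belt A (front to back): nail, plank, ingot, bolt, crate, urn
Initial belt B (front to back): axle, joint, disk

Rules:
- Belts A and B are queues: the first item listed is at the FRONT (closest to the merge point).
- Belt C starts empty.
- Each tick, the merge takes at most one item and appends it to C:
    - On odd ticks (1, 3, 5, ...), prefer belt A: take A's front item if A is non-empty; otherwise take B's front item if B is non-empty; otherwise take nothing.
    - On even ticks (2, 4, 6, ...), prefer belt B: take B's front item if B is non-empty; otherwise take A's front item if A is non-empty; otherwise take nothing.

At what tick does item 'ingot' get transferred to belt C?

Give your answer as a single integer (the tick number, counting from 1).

Answer: 5

Derivation:
Tick 1: prefer A, take nail from A; A=[plank,ingot,bolt,crate,urn] B=[axle,joint,disk] C=[nail]
Tick 2: prefer B, take axle from B; A=[plank,ingot,bolt,crate,urn] B=[joint,disk] C=[nail,axle]
Tick 3: prefer A, take plank from A; A=[ingot,bolt,crate,urn] B=[joint,disk] C=[nail,axle,plank]
Tick 4: prefer B, take joint from B; A=[ingot,bolt,crate,urn] B=[disk] C=[nail,axle,plank,joint]
Tick 5: prefer A, take ingot from A; A=[bolt,crate,urn] B=[disk] C=[nail,axle,plank,joint,ingot]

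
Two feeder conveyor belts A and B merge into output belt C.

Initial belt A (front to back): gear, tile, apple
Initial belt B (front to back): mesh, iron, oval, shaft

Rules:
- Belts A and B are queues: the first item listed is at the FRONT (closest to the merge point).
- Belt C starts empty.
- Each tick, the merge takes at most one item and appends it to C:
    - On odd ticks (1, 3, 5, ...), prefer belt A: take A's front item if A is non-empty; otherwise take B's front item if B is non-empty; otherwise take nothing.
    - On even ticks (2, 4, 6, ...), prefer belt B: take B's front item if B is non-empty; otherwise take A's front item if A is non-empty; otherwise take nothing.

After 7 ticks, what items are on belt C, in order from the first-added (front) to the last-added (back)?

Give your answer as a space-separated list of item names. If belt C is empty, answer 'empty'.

Tick 1: prefer A, take gear from A; A=[tile,apple] B=[mesh,iron,oval,shaft] C=[gear]
Tick 2: prefer B, take mesh from B; A=[tile,apple] B=[iron,oval,shaft] C=[gear,mesh]
Tick 3: prefer A, take tile from A; A=[apple] B=[iron,oval,shaft] C=[gear,mesh,tile]
Tick 4: prefer B, take iron from B; A=[apple] B=[oval,shaft] C=[gear,mesh,tile,iron]
Tick 5: prefer A, take apple from A; A=[-] B=[oval,shaft] C=[gear,mesh,tile,iron,apple]
Tick 6: prefer B, take oval from B; A=[-] B=[shaft] C=[gear,mesh,tile,iron,apple,oval]
Tick 7: prefer A, take shaft from B; A=[-] B=[-] C=[gear,mesh,tile,iron,apple,oval,shaft]

Answer: gear mesh tile iron apple oval shaft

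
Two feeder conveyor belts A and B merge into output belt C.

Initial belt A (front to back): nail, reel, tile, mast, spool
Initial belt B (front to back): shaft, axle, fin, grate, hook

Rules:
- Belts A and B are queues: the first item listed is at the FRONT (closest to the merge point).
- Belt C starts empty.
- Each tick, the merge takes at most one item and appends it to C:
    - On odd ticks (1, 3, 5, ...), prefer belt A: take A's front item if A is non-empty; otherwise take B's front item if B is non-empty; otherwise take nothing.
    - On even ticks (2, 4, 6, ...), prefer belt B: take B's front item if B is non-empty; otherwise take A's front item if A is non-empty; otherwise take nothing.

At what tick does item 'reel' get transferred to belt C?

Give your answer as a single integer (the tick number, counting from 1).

Answer: 3

Derivation:
Tick 1: prefer A, take nail from A; A=[reel,tile,mast,spool] B=[shaft,axle,fin,grate,hook] C=[nail]
Tick 2: prefer B, take shaft from B; A=[reel,tile,mast,spool] B=[axle,fin,grate,hook] C=[nail,shaft]
Tick 3: prefer A, take reel from A; A=[tile,mast,spool] B=[axle,fin,grate,hook] C=[nail,shaft,reel]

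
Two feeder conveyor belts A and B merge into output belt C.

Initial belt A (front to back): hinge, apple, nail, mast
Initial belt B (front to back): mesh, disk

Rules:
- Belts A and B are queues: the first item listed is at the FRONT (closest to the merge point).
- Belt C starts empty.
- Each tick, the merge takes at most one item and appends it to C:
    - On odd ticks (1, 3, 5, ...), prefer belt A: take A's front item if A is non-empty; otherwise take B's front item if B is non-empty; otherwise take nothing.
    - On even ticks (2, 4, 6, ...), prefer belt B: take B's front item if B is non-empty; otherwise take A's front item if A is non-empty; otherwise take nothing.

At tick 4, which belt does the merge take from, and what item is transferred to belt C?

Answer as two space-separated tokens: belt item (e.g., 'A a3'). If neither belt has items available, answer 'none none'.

Answer: B disk

Derivation:
Tick 1: prefer A, take hinge from A; A=[apple,nail,mast] B=[mesh,disk] C=[hinge]
Tick 2: prefer B, take mesh from B; A=[apple,nail,mast] B=[disk] C=[hinge,mesh]
Tick 3: prefer A, take apple from A; A=[nail,mast] B=[disk] C=[hinge,mesh,apple]
Tick 4: prefer B, take disk from B; A=[nail,mast] B=[-] C=[hinge,mesh,apple,disk]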